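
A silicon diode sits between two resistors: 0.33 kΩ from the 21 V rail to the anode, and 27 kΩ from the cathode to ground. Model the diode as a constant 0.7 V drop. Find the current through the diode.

The two resistors are in series with the diode, so KVL gives 21 = I·0.33 + 0.7 + I·27.
I = (21 − 0.7) / (0.33 + 27) kΩ = 20.3 / 27.3 = 0.743 mA.

I ≈ 0.74 mA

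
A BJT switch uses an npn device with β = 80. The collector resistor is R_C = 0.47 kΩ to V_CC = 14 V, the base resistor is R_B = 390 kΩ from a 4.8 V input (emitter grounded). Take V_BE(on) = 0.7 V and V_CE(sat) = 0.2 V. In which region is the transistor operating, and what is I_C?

active; I_C ≈ 0.84 mA

Assume active. Base-emitter loop: I_B = (V_BB − V_BE)/R_B = (4.8 − 0.7)/390 = 0.0105 mA.
I_C = β·I_B = 80×0.0105 = 0.841 mA.
V_CE = V_CC − I_C·R_C = 14 − 0.841×0.47 = 13.6 V > V_CE(sat), so the active-region assumption holds.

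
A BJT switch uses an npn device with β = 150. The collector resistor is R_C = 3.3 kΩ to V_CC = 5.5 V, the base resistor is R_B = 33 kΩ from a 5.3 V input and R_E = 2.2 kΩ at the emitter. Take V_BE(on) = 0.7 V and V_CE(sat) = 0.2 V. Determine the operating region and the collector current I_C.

saturation; I_C ≈ 0.93 mA

Assume active: I_B = (5.3 − 0.7)/(33 + 151×2.2) = 0.0126 mA, I_C = β·I_B = 1.89 mA.
Then V_CE = 5.5 − 1.89×3.3 − 1.9×2.2 = -4.92 V < 0.2 V — the active assumption fails.
Re-solve with V_CE = 0.2 V. KCL at the emitter: V_E/R_E = (V_BB−0.7−V_E)/R_B + (V_CC−0.2−V_E)/R_C, giving V_E = 2.22 V.
I_C = (V_CC − 0.2 − V_E)/R_C = (5.3 − 2.22)/3.3 = 0.935 mA.
Check: I_B = (4.6 − 2.22)/33 = 0.0723 mA, and β·I_B = 10.8 mA > I_C, confirming saturation.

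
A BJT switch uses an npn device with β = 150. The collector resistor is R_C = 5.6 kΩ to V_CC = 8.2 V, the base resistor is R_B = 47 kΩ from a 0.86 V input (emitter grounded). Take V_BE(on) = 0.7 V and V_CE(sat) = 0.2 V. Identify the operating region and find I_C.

active; I_C ≈ 0.51 mA

Assume active. Base-emitter loop: I_B = (V_BB − V_BE)/R_B = (0.86 − 0.7)/47 = 0.0034 mA.
I_C = β·I_B = 150×0.0034 = 0.511 mA.
V_CE = V_CC − I_C·R_C = 8.2 − 0.511×5.6 = 5.34 V > V_CE(sat), so the active-region assumption holds.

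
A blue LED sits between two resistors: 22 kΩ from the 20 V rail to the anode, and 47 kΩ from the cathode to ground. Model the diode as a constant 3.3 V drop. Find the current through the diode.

I ≈ 0.24 mA

The two resistors are in series with the diode, so KVL gives 20 = I·22 + 3.3 + I·47.
I = (20 − 3.3) / (22 + 47) kΩ = 16.7 / 69 = 0.242 mA.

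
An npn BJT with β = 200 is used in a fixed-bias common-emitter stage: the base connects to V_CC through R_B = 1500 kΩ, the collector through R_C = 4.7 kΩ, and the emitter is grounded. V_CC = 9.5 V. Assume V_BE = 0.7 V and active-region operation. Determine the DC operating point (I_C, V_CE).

Base loop: V_CC = I_B·R_B + V_BE, so I_B = (9.5 − 0.7)/1500 kΩ = 0.00587 mA.
In the active region I_C = β·I_B = 200 × 0.00587 = 1.17 mA.
Collector loop: V_CE = V_CC − I_C·R_C = 9.5 − 1.17×4.7 = 3.99 V.
Since V_CE = 3.99 V > V_CE(sat) ≈ 0.2 V, the transistor is in the active region as assumed.

I_C ≈ 1.2 mA, V_CE ≈ 4 V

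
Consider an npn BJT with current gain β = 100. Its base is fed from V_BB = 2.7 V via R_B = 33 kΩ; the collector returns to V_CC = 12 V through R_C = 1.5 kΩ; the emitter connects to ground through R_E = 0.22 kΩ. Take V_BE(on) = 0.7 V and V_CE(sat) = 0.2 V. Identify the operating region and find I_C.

Assume active. Base-emitter loop: I_B = (V_BB − V_BE)/(R_B + (β+1)R_E) = (2.7 − 0.7)/(33 + 101×0.22) = 0.0362 mA.
I_C = β·I_B = 100×0.0362 = 3.62 mA.
V_CE = V_CC − I_C·R_C − I_E·R_E = 12 − 3.62×1.5 − 3.66×0.22 = 5.76 V > V_CE(sat), so the active-region assumption holds.

active; I_C ≈ 3.6 mA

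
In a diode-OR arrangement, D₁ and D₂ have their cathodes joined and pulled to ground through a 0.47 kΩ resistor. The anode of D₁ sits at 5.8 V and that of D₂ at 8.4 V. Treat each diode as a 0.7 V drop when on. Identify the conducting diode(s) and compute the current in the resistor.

Only D₂ conducts; I_R ≈ 16 mA

Assume both conduct. Then node N would need to be at both 5.8−0.7 = 5.1 V and 8.4−0.7 = 7.7 V, which is impossible.
Assume only D₂ conducts: V_N = 8.4 − 0.7 = 7.7 V, so I_R = 7.7/0.47 = 16.4 mA.
Check D₁: its anode-to-cathode voltage is 5.8 − 7.7 = -1.9 V < 0.7 V, so it is off. The assumption is consistent.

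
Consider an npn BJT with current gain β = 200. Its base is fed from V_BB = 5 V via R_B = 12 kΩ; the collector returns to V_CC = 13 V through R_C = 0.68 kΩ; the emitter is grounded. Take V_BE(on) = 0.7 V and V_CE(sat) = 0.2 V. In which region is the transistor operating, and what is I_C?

Assume active: I_B = (5 − 0.7)/12 = 0.358 mA, giving I_C = β·I_B = 71.7 mA.
But then V_CE = 13 − 71.7×0.68 = -35.7 V < V_CE(sat) = 0.2 V — impossible in the active region.
So the transistor is saturated. With V_CE = 0.2 V, I_C = (V_CC − 0.2)/R_C = 12.8/0.68 = 18.8 mA.
Check: β·I_B = 71.7 mA > I_C = 18.8 mA, confirming saturation.

saturation; I_C ≈ 19 mA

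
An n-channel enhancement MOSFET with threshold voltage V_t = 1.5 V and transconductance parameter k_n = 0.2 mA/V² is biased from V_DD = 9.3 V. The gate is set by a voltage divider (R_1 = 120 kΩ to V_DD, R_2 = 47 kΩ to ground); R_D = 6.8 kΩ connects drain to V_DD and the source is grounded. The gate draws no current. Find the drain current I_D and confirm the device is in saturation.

V_G = V_DD·R_2/(R_1+R_2) = 9.3×47/167 = 2.62 V. With the source grounded, V_GS = V_G = 2.62 V.
Assume saturation: I_D = (k_n/2)(V_GS − V_t)² = (0.2/2)×(2.62 − 1.5)² = 0.1×1.12² = 0.125 mA.
V_DS = V_DD − I_D·R_D = 9.3 − 0.125×6.8 = 8.45 V.
Saturation requires V_DS ≥ V_GS − V_t = 1.12 V; 8.45 ≥ 1.12 ✓.

I_D ≈ 0.12 mA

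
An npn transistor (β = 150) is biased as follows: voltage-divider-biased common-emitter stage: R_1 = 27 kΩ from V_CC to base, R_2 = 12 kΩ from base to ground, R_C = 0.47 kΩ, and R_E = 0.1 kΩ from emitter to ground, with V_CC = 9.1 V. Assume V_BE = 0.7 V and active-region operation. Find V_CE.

V_CE ≈ 1.4 V

Thevenize the base divider: V_Th = V_CC·R_2/(R_1+R_2) = 9.1×12/39 = 2.8 V, R_Th = R_1‖R_2 = 8.31 kΩ.
Base-emitter loop: V_Th = I_B·R_Th + V_BE + (β+1)I_B·R_E, so I_B = (2.8 − 0.7) / (8.31 + 151×0.1) = 0.0897 mA.
I_C = β·I_B = 150×0.0897 = 13.5 mA, and I_E = (β+1)I_B = 13.5 mA.
V_CE = V_CC − I_C·R_C − I_E·R_E = 9.1 − 13.5×0.47 − 13.5×0.1 = 1.42 V.
V_CE = 1.42 V > 0.2 V confirms active-region operation.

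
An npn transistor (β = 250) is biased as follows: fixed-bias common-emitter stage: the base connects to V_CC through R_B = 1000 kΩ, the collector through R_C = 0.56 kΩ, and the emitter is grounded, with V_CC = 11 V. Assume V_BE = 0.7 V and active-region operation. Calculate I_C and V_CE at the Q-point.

I_C ≈ 2.6 mA, V_CE ≈ 9.6 V

Base loop: V_CC = I_B·R_B + V_BE, so I_B = (11 − 0.7)/1000 kΩ = 0.0103 mA.
In the active region I_C = β·I_B = 250 × 0.0103 = 2.58 mA.
Collector loop: V_CE = V_CC − I_C·R_C = 11 − 2.58×0.56 = 9.56 V.
Since V_CE = 9.56 V > V_CE(sat) ≈ 0.2 V, the transistor is in the active region as assumed.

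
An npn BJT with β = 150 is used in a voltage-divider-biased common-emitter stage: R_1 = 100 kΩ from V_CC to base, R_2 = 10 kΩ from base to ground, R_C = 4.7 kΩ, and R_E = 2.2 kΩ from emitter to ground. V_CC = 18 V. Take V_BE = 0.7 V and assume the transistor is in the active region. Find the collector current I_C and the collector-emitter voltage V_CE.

Thevenize the base divider: V_Th = V_CC·R_2/(R_1+R_2) = 18×10/110 = 1.64 V, R_Th = R_1‖R_2 = 9.09 kΩ.
Base-emitter loop: V_Th = I_B·R_Th + V_BE + (β+1)I_B·R_E, so I_B = (1.64 − 0.7) / (9.09 + 151×2.2) = 0.00274 mA.
I_C = β·I_B = 150×0.00274 = 0.412 mA, and I_E = (β+1)I_B = 0.414 mA.
V_CE = V_CC − I_C·R_C − I_E·R_E = 18 − 0.412×4.7 − 0.414×2.2 = 15.2 V.
V_CE = 15.2 V > 0.2 V confirms active-region operation.

I_C ≈ 0.41 mA, V_CE ≈ 15 V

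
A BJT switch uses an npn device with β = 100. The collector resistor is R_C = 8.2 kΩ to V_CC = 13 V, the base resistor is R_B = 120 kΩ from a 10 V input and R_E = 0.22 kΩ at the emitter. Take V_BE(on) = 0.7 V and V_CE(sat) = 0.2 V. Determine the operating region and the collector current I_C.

Assume active: I_B = (10 − 0.7)/(120 + 101×0.22) = 0.0654 mA, I_C = β·I_B = 6.54 mA.
Then V_CE = 13 − 6.54×8.2 − 6.6×0.22 = -42.1 V < 0.2 V — the active assumption fails.
Re-solve with V_CE = 0.2 V. KCL at the emitter: V_E/R_E = (V_BB−0.7−V_E)/R_B + (V_CC−0.2−V_E)/R_C, giving V_E = 0.35 V.
I_C = (V_CC − 0.2 − V_E)/R_C = (12.8 − 0.35)/8.2 = 1.52 mA.
Check: I_B = (9.3 − 0.35)/120 = 0.0746 mA, and β·I_B = 7.46 mA > I_C, confirming saturation.

saturation; I_C ≈ 1.5 mA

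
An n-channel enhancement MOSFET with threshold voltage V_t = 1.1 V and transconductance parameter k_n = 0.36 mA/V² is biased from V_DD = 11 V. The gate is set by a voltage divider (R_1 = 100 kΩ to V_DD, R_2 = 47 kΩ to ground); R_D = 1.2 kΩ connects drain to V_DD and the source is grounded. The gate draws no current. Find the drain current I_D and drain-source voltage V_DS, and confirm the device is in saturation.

V_G = V_DD·R_2/(R_1+R_2) = 11×47/147 = 3.52 V. With the source grounded, V_GS = V_G = 3.52 V.
Assume saturation: I_D = (k_n/2)(V_GS − V_t)² = (0.36/2)×(3.52 − 1.1)² = 0.18×2.42² = 1.05 mA.
V_DS = V_DD − I_D·R_D = 11 − 1.05×1.2 = 9.74 V.
Saturation requires V_DS ≥ V_GS − V_t = 2.42 V; 9.74 ≥ 2.42 ✓.

I_D ≈ 1.1 mA, V_DS ≈ 9.7 V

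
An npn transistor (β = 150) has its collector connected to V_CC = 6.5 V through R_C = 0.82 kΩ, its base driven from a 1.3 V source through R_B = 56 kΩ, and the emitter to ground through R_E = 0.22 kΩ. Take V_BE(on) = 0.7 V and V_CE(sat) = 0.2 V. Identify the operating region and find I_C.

Assume active. Base-emitter loop: I_B = (V_BB − V_BE)/(R_B + (β+1)R_E) = (1.3 − 0.7)/(56 + 151×0.22) = 0.00672 mA.
I_C = β·I_B = 150×0.00672 = 1.01 mA.
V_CE = V_CC − I_C·R_C − I_E·R_E = 6.5 − 1.01×0.82 − 1.02×0.22 = 5.45 V > V_CE(sat), so the active-region assumption holds.

active; I_C ≈ 1 mA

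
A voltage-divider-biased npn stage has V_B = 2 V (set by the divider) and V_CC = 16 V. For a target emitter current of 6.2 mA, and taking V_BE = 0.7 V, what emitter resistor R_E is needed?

V_E = V_B − V_BE = 2 − 0.7 = 1.3 V.
R_E = V_E / I_E = 1.3 / 6.2 = 0.21 kΩ.

R_E ≈ 0.21 kΩ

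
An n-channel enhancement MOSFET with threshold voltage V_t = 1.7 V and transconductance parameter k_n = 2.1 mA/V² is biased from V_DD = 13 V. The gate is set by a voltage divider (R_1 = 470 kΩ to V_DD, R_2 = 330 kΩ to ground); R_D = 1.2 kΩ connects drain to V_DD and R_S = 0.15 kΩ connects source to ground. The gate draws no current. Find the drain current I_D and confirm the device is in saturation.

V_G = V_DD·R_2/(R_1+R_2) = 13×330/800 = 5.36 V.
Assume saturation: I_D = (k_n/2)(V_GS − V_t)² with V_GS = V_G − I_D·R_S = 5.36 − 0.15·I_D.
Substituting gives 0.0236·I_D² − 2.15·I_D + 14.1 = 0, with roots I_D = 7.09 or 84.1 mA.
The root I_D = 84.1 mA gives V_GS = -7.25 V ≤ V_t, so take I_D = 7.09 mA.
Then V_GS = 4.3 V and V_DS = V_DD − I_D(R_D+R_S) = 13 − 7.09×1.35 = 3.43 V.
Saturation requires V_DS ≥ V_GS − V_t = 2.6 V; 3.43 ≥ 2.6 ✓.

I_D ≈ 7.1 mA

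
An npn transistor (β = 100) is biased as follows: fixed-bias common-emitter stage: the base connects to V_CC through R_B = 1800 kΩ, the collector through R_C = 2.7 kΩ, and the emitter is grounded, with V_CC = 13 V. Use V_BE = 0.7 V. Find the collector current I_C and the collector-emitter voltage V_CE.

Base loop: V_CC = I_B·R_B + V_BE, so I_B = (13 − 0.7)/1800 kΩ = 0.00683 mA.
In the active region I_C = β·I_B = 100 × 0.00683 = 0.683 mA.
Collector loop: V_CE = V_CC − I_C·R_C = 13 − 0.683×2.7 = 11.2 V.
Since V_CE = 11.2 V > V_CE(sat) ≈ 0.2 V, the transistor is in the active region as assumed.

I_C ≈ 0.68 mA, V_CE ≈ 11 V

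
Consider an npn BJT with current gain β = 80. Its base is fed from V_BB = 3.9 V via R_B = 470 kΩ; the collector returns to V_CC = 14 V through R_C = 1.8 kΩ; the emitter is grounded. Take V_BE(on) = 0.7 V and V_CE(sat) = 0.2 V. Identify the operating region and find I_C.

active; I_C ≈ 0.54 mA

Assume active. Base-emitter loop: I_B = (V_BB − V_BE)/R_B = (3.9 − 0.7)/470 = 0.00681 mA.
I_C = β·I_B = 80×0.00681 = 0.545 mA.
V_CE = V_CC − I_C·R_C = 14 − 0.545×1.8 = 13 V > V_CE(sat), so the active-region assumption holds.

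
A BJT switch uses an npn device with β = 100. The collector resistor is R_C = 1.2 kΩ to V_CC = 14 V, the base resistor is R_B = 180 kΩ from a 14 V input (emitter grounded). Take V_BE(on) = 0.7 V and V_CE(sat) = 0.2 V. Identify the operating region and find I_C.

active; I_C ≈ 7.4 mA

Assume active. Base-emitter loop: I_B = (V_BB − V_BE)/R_B = (14 − 0.7)/180 = 0.0739 mA.
I_C = β·I_B = 100×0.0739 = 7.39 mA.
V_CE = V_CC − I_C·R_C = 14 − 7.39×1.2 = 5.13 V > V_CE(sat), so the active-region assumption holds.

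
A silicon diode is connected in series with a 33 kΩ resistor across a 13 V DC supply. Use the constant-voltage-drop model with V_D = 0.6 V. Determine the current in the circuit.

I ≈ 0.38 mA

KVL around the loop: 13 = V_D + I·R = 0.6 + I × 33 kΩ.
So I = (13 − 0.6) / 33 kΩ = 12.4 / 33 = 0.376 mA.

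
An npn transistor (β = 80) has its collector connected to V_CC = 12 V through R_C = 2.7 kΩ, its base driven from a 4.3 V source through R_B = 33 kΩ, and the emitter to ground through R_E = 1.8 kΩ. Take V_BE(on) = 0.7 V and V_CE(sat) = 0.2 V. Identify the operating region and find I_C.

Assume active. Base-emitter loop: I_B = (V_BB − V_BE)/(R_B + (β+1)R_E) = (4.3 − 0.7)/(33 + 81×1.8) = 0.0201 mA.
I_C = β·I_B = 80×0.0201 = 1.61 mA.
V_CE = V_CC − I_C·R_C − I_E·R_E = 12 − 1.61×2.7 − 1.63×1.8 = 4.72 V > V_CE(sat), so the active-region assumption holds.

active; I_C ≈ 1.6 mA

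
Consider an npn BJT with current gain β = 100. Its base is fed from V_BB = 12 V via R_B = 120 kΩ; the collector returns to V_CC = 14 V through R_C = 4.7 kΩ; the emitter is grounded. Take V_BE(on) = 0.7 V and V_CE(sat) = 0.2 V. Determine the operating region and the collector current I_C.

Assume active: I_B = (12 − 0.7)/120 = 0.0942 mA, giving I_C = β·I_B = 9.42 mA.
But then V_CE = 14 − 9.42×4.7 = -30.3 V < V_CE(sat) = 0.2 V — impossible in the active region.
So the transistor is saturated. With V_CE = 0.2 V, I_C = (V_CC − 0.2)/R_C = 13.8/4.7 = 2.94 mA.
Check: β·I_B = 9.42 mA > I_C = 2.94 mA, confirming saturation.

saturation; I_C ≈ 2.9 mA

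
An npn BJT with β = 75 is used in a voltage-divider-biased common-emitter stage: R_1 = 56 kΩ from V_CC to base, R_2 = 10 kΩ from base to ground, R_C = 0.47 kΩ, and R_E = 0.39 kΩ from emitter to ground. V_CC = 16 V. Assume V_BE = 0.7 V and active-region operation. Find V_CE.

V_CE ≈ 13 V

Thevenize the base divider: V_Th = V_CC·R_2/(R_1+R_2) = 16×10/66 = 2.42 V, R_Th = R_1‖R_2 = 8.48 kΩ.
Base-emitter loop: V_Th = I_B·R_Th + V_BE + (β+1)I_B·R_E, so I_B = (2.42 − 0.7) / (8.48 + 76×0.39) = 0.0452 mA.
I_C = β·I_B = 75×0.0452 = 3.39 mA, and I_E = (β+1)I_B = 3.44 mA.
V_CE = V_CC − I_C·R_C − I_E·R_E = 16 − 3.39×0.47 − 3.44×0.39 = 13.1 V.
V_CE = 13.1 V > 0.2 V confirms active-region operation.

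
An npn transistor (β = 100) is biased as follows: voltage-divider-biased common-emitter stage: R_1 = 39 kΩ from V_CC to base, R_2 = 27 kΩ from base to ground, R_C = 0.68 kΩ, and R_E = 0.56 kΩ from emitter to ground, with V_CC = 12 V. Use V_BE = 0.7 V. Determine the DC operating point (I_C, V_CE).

Thevenize the base divider: V_Th = V_CC·R_2/(R_1+R_2) = 12×27/66 = 4.91 V, R_Th = R_1‖R_2 = 16 kΩ.
Base-emitter loop: V_Th = I_B·R_Th + V_BE + (β+1)I_B·R_E, so I_B = (4.91 − 0.7) / (16 + 101×0.56) = 0.058 mA.
I_C = β·I_B = 100×0.058 = 5.8 mA, and I_E = (β+1)I_B = 5.86 mA.
V_CE = V_CC − I_C·R_C − I_E·R_E = 12 − 5.8×0.68 − 5.86×0.56 = 4.77 V.
V_CE = 4.77 V > 0.2 V confirms active-region operation.

I_C ≈ 5.8 mA, V_CE ≈ 4.8 V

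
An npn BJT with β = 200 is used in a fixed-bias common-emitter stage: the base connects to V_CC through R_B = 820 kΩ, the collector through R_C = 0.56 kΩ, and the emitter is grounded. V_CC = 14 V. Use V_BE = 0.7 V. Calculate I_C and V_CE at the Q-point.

Base loop: V_CC = I_B·R_B + V_BE, so I_B = (14 − 0.7)/820 kΩ = 0.0162 mA.
In the active region I_C = β·I_B = 200 × 0.0162 = 3.24 mA.
Collector loop: V_CE = V_CC − I_C·R_C = 14 − 3.24×0.56 = 12.2 V.
Since V_CE = 12.2 V > V_CE(sat) ≈ 0.2 V, the transistor is in the active region as assumed.

I_C ≈ 3.2 mA, V_CE ≈ 12 V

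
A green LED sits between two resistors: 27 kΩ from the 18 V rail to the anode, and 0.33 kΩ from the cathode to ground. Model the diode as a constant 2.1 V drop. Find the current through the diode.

I ≈ 0.58 mA

The two resistors are in series with the diode, so KVL gives 18 = I·27 + 2.1 + I·0.33.
I = (18 − 2.1) / (27 + 0.33) kΩ = 15.9 / 27.3 = 0.582 mA.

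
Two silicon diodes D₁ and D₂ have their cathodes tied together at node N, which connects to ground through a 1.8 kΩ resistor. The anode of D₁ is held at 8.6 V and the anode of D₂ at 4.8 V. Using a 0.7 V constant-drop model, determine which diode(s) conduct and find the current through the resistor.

Only D₁ conducts; I_R ≈ 4.4 mA

Assume both conduct. Then node N would need to be at both 8.6−0.7 = 7.9 V and 4.8−0.7 = 4.1 V, which is impossible.
Assume only D₁ conducts: V_N = 8.6 − 0.7 = 7.9 V, so I_R = 7.9/1.8 = 4.39 mA.
Check D₂: its anode-to-cathode voltage is 4.8 − 7.9 = -3.1 V < 0.7 V, so it is off. The assumption is consistent.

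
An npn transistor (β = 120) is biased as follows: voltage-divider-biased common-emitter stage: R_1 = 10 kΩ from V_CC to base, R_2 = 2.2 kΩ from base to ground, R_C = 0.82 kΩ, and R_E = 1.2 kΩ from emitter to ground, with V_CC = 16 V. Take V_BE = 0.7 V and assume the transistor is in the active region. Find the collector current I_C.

I_C ≈ 1.8 mA

Thevenize the base divider: V_Th = V_CC·R_2/(R_1+R_2) = 16×2.2/12.2 = 2.89 V, R_Th = R_1‖R_2 = 1.8 kΩ.
Base-emitter loop: V_Th = I_B·R_Th + V_BE + (β+1)I_B·R_E, so I_B = (2.89 − 0.7) / (1.8 + 121×1.2) = 0.0149 mA.
I_C = β·I_B = 120×0.0149 = 1.78 mA, and I_E = (β+1)I_B = 1.8 mA.
V_CE = V_CC − I_C·R_C − I_E·R_E = 16 − 1.78×0.82 − 1.8×1.2 = 12.4 V.
V_CE = 12.4 V > 0.2 V confirms active-region operation.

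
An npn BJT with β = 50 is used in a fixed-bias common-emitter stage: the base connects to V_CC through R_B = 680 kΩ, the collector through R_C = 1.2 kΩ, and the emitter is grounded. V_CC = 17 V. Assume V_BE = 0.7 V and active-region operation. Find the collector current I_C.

Base loop: V_CC = I_B·R_B + V_BE, so I_B = (17 − 0.7)/680 kΩ = 0.024 mA.
In the active region I_C = β·I_B = 50 × 0.024 = 1.2 mA.
Collector loop: V_CE = V_CC − I_C·R_C = 17 − 1.2×1.2 = 15.6 V.
Since V_CE = 15.6 V > V_CE(sat) ≈ 0.2 V, the transistor is in the active region as assumed.

I_C ≈ 1.2 mA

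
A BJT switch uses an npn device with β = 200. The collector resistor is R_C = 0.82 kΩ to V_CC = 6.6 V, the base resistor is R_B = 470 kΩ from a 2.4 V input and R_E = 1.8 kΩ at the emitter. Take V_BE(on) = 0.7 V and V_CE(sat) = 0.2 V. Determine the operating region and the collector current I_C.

active; I_C ≈ 0.41 mA

Assume active. Base-emitter loop: I_B = (V_BB − V_BE)/(R_B + (β+1)R_E) = (2.4 − 0.7)/(470 + 201×1.8) = 0.00204 mA.
I_C = β·I_B = 200×0.00204 = 0.409 mA.
V_CE = V_CC − I_C·R_C − I_E·R_E = 6.6 − 0.409×0.82 − 0.411×1.8 = 5.53 V > V_CE(sat), so the active-region assumption holds.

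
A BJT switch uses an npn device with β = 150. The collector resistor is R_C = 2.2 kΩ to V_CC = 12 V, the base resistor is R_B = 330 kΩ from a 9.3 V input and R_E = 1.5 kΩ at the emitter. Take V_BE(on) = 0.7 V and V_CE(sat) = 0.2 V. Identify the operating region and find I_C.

active; I_C ≈ 2.3 mA

Assume active. Base-emitter loop: I_B = (V_BB − V_BE)/(R_B + (β+1)R_E) = (9.3 − 0.7)/(330 + 151×1.5) = 0.0155 mA.
I_C = β·I_B = 150×0.0155 = 2.32 mA.
V_CE = V_CC − I_C·R_C − I_E·R_E = 12 − 2.32×2.2 − 2.33×1.5 = 3.4 V > V_CE(sat), so the active-region assumption holds.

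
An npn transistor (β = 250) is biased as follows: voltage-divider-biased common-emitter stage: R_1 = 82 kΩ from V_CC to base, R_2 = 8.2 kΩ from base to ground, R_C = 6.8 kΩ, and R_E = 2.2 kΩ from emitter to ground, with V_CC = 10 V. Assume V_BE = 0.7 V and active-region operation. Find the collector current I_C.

I_C ≈ 0.093 mA

Thevenize the base divider: V_Th = V_CC·R_2/(R_1+R_2) = 10×8.2/90.2 = 0.909 V, R_Th = R_1‖R_2 = 7.45 kΩ.
Base-emitter loop: V_Th = I_B·R_Th + V_BE + (β+1)I_B·R_E, so I_B = (0.909 − 0.7) / (7.45 + 251×2.2) = 0.000374 mA.
I_C = β·I_B = 250×0.000374 = 0.0934 mA, and I_E = (β+1)I_B = 0.0938 mA.
V_CE = V_CC − I_C·R_C − I_E·R_E = 10 − 0.0934×6.8 − 0.0938×2.2 = 9.16 V.
V_CE = 9.16 V > 0.2 V confirms active-region operation.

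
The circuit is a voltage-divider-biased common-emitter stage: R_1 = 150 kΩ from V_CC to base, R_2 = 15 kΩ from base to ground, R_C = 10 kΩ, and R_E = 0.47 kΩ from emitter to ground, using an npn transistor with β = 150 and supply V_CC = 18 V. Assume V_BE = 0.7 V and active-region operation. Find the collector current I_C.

Thevenize the base divider: V_Th = V_CC·R_2/(R_1+R_2) = 18×15/165 = 1.64 V, R_Th = R_1‖R_2 = 13.6 kΩ.
Base-emitter loop: V_Th = I_B·R_Th + V_BE + (β+1)I_B·R_E, so I_B = (1.64 − 0.7) / (13.6 + 151×0.47) = 0.0111 mA.
I_C = β·I_B = 150×0.0111 = 1.66 mA, and I_E = (β+1)I_B = 1.67 mA.
V_CE = V_CC − I_C·R_C − I_E·R_E = 18 − 1.66×10 − 1.67×0.47 = 0.614 V.
V_CE = 0.614 V > 0.2 V confirms active-region operation.

I_C ≈ 1.7 mA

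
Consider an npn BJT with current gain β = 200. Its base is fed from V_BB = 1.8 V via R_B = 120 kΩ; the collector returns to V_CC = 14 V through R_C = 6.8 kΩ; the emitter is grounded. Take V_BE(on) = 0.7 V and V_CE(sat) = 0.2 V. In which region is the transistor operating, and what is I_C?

Assume active. Base-emitter loop: I_B = (V_BB − V_BE)/R_B = (1.8 − 0.7)/120 = 0.00917 mA.
I_C = β·I_B = 200×0.00917 = 1.83 mA.
V_CE = V_CC − I_C·R_C = 14 − 1.83×6.8 = 1.53 V > V_CE(sat), so the active-region assumption holds.

active; I_C ≈ 1.8 mA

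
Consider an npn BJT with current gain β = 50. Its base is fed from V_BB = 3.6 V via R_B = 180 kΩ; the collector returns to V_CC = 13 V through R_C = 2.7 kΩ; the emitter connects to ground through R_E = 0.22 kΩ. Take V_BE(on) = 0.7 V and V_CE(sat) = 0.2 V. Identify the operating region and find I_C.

active; I_C ≈ 0.76 mA

Assume active. Base-emitter loop: I_B = (V_BB − V_BE)/(R_B + (β+1)R_E) = (3.6 − 0.7)/(180 + 51×0.22) = 0.0152 mA.
I_C = β·I_B = 50×0.0152 = 0.758 mA.
V_CE = V_CC − I_C·R_C − I_E·R_E = 13 − 0.758×2.7 − 0.773×0.22 = 10.8 V > V_CE(sat), so the active-region assumption holds.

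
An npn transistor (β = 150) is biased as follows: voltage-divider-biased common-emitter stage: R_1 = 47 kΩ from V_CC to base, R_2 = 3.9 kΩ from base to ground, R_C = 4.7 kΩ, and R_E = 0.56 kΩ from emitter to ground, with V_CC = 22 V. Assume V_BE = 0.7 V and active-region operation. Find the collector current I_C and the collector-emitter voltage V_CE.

I_C ≈ 1.7 mA, V_CE ≈ 13 V

Thevenize the base divider: V_Th = V_CC·R_2/(R_1+R_2) = 22×3.9/50.9 = 1.69 V, R_Th = R_1‖R_2 = 3.6 kΩ.
Base-emitter loop: V_Th = I_B·R_Th + V_BE + (β+1)I_B·R_E, so I_B = (1.69 − 0.7) / (3.6 + 151×0.56) = 0.0112 mA.
I_C = β·I_B = 150×0.0112 = 1.68 mA, and I_E = (β+1)I_B = 1.69 mA.
V_CE = V_CC − I_C·R_C − I_E·R_E = 22 − 1.68×4.7 − 1.69×0.56 = 13.2 V.
V_CE = 13.2 V > 0.2 V confirms active-region operation.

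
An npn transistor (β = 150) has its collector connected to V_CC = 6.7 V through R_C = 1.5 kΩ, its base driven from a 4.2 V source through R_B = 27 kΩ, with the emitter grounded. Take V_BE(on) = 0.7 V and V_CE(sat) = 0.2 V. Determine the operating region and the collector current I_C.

saturation; I_C ≈ 4.3 mA

Assume active: I_B = (4.2 − 0.7)/27 = 0.13 mA, giving I_C = β·I_B = 19.4 mA.
But then V_CE = 6.7 − 19.4×1.5 = -22.5 V < V_CE(sat) = 0.2 V — impossible in the active region.
So the transistor is saturated. With V_CE = 0.2 V, I_C = (V_CC − 0.2)/R_C = 6.5/1.5 = 4.33 mA.
Check: β·I_B = 19.4 mA > I_C = 4.33 mA, confirming saturation.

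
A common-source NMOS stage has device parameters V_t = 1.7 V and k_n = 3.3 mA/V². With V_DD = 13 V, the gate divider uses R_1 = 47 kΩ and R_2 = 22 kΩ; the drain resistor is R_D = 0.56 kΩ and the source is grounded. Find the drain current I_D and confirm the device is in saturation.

I_D ≈ 9.9 mA

V_G = V_DD·R_2/(R_1+R_2) = 13×22/69 = 4.14 V. With the source grounded, V_GS = V_G = 4.14 V.
Assume saturation: I_D = (k_n/2)(V_GS − V_t)² = (3.3/2)×(4.14 − 1.7)² = 1.65×2.44² = 9.86 mA.
V_DS = V_DD − I_D·R_D = 13 − 9.86×0.56 = 7.48 V.
Saturation requires V_DS ≥ V_GS − V_t = 2.44 V; 7.48 ≥ 2.44 ✓.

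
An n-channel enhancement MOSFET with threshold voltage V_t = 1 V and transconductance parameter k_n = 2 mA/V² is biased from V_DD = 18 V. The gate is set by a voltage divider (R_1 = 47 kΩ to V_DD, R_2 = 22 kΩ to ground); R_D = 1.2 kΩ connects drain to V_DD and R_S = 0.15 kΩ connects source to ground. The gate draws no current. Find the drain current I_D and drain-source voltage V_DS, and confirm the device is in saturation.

I_D ≈ 10 mA, V_DS ≈ 4.2 V

V_G = V_DD·R_2/(R_1+R_2) = 18×22/69 = 5.74 V.
Assume saturation: I_D = (k_n/2)(V_GS − V_t)² with V_GS = V_G − I_D·R_S = 5.74 − 0.15·I_D.
Substituting gives 0.0225·I_D² − 2.42·I_D + 22.5 = 0, with roots I_D = 10.3 or 97.4 mA.
The root I_D = 97.4 mA gives V_GS = -8.87 V ≤ V_t, so take I_D = 10.3 mA.
Then V_GS = 4.2 V and V_DS = V_DD − I_D(R_D+R_S) = 18 − 10.3×1.35 = 4.16 V.
Saturation requires V_DS ≥ V_GS − V_t = 3.2 V; 4.16 ≥ 3.2 ✓.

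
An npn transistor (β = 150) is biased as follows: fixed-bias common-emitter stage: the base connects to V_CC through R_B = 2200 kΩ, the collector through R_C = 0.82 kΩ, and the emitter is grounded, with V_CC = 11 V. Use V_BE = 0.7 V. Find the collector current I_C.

I_C ≈ 0.7 mA

Base loop: V_CC = I_B·R_B + V_BE, so I_B = (11 − 0.7)/2200 kΩ = 0.00468 mA.
In the active region I_C = β·I_B = 150 × 0.00468 = 0.702 mA.
Collector loop: V_CE = V_CC − I_C·R_C = 11 − 0.702×0.82 = 10.4 V.
Since V_CE = 10.4 V > V_CE(sat) ≈ 0.2 V, the transistor is in the active region as assumed.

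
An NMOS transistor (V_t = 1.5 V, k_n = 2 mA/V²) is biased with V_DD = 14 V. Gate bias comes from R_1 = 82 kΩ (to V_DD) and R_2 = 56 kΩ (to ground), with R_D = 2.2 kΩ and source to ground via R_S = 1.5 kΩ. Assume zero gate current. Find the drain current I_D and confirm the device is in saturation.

V_G = V_DD·R_2/(R_1+R_2) = 14×56/138 = 5.68 V.
Assume saturation: I_D = (k_n/2)(V_GS − V_t)² with V_GS = V_G − I_D·R_S = 5.68 − 1.5·I_D.
Substituting gives 2.25·I_D² − 13.5·I_D + 17.5 = 0, with roots I_D = 1.87 or 4.14 mA.
The root I_D = 4.14 mA gives V_GS = -0.536 V ≤ V_t, so take I_D = 1.87 mA.
Then V_GS = 2.87 V and V_DS = V_DD − I_D(R_D+R_S) = 14 − 1.87×3.7 = 7.06 V.
Saturation requires V_DS ≥ V_GS − V_t = 1.37 V; 7.06 ≥ 1.37 ✓.

I_D ≈ 1.9 mA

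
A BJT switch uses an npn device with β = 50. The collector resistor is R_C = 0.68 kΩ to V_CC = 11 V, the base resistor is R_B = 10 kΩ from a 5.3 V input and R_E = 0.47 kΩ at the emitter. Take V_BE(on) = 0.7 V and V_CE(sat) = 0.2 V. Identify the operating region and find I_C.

active; I_C ≈ 6.8 mA

Assume active. Base-emitter loop: I_B = (V_BB − V_BE)/(R_B + (β+1)R_E) = (5.3 − 0.7)/(10 + 51×0.47) = 0.135 mA.
I_C = β·I_B = 50×0.135 = 6.77 mA.
V_CE = V_CC − I_C·R_C − I_E·R_E = 11 − 6.77×0.68 − 6.91×0.47 = 3.15 V > V_CE(sat), so the active-region assumption holds.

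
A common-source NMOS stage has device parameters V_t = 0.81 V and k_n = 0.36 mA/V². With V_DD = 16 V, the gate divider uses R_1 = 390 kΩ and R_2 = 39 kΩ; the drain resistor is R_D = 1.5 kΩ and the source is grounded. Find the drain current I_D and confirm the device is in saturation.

I_D ≈ 0.075 mA

V_G = V_DD·R_2/(R_1+R_2) = 16×39/429 = 1.45 V. With the source grounded, V_GS = V_G = 1.45 V.
Assume saturation: I_D = (k_n/2)(V_GS − V_t)² = (0.36/2)×(1.45 − 0.81)² = 0.18×0.645² = 0.0748 mA.
V_DS = V_DD − I_D·R_D = 16 − 0.0748×1.5 = 15.9 V.
Saturation requires V_DS ≥ V_GS − V_t = 0.645 V; 15.9 ≥ 0.645 ✓.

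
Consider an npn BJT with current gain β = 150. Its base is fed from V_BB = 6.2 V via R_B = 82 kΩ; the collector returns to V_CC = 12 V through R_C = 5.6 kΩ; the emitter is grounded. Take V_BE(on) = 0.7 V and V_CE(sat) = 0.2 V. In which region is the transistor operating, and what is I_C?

Assume active: I_B = (6.2 − 0.7)/82 = 0.0671 mA, giving I_C = β·I_B = 10.1 mA.
But then V_CE = 12 − 10.1×5.6 = -44.3 V < V_CE(sat) = 0.2 V — impossible in the active region.
So the transistor is saturated. With V_CE = 0.2 V, I_C = (V_CC − 0.2)/R_C = 11.8/5.6 = 2.11 mA.
Check: β·I_B = 10.1 mA > I_C = 2.11 mA, confirming saturation.

saturation; I_C ≈ 2.1 mA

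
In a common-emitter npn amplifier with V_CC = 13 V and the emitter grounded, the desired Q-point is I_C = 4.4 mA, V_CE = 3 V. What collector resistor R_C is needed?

R_C ≈ 2.3 kΩ

Collector loop: V_CC = I_C·R_C + V_CE.
R_C = (V_CC − V_CE)/I_C = (13 − 3)/4.4 = 2.27 kΩ.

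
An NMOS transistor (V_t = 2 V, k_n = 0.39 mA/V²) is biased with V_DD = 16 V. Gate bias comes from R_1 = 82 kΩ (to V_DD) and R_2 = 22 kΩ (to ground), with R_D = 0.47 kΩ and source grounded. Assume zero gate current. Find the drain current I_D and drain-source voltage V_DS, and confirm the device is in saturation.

I_D ≈ 0.37 mA, V_DS ≈ 16 V

V_G = V_DD·R_2/(R_1+R_2) = 16×22/104 = 3.38 V. With the source grounded, V_GS = V_G = 3.38 V.
Assume saturation: I_D = (k_n/2)(V_GS − V_t)² = (0.39/2)×(3.38 − 2)² = 0.195×1.38² = 0.374 mA.
V_DS = V_DD − I_D·R_D = 16 − 0.374×0.47 = 15.8 V.
Saturation requires V_DS ≥ V_GS − V_t = 1.38 V; 15.8 ≥ 1.38 ✓.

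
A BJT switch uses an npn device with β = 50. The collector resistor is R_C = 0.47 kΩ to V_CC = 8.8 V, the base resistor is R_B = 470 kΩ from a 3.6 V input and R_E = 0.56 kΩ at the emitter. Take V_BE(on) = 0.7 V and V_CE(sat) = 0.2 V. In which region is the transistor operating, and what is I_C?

active; I_C ≈ 0.29 mA

Assume active. Base-emitter loop: I_B = (V_BB − V_BE)/(R_B + (β+1)R_E) = (3.6 − 0.7)/(470 + 51×0.56) = 0.00582 mA.
I_C = β·I_B = 50×0.00582 = 0.291 mA.
V_CE = V_CC − I_C·R_C − I_E·R_E = 8.8 − 0.291×0.47 − 0.297×0.56 = 8.5 V > V_CE(sat), so the active-region assumption holds.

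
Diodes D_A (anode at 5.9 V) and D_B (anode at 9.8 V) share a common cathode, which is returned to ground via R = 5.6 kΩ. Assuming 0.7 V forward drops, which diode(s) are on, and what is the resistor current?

Assume both conduct. Then node N would need to be at both 5.9−0.7 = 5.2 V and 9.8−0.7 = 9.1 V, which is impossible.
Assume only D_B conducts: V_N = 9.8 − 0.7 = 9.1 V, so I_R = 9.1/5.6 = 1.63 mA.
Check D_A: its anode-to-cathode voltage is 5.9 − 9.1 = -3.2 V < 0.7 V, so it is off. The assumption is consistent.

Only D_B conducts; I_R ≈ 1.6 mA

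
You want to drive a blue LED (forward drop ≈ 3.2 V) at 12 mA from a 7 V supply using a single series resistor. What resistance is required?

R ≈ 0.32 kΩ

The resistor drops V_S − V_D = 7 − 3.2 = 3.8 V at 12 mA.
R = 3.8 V / 12 mA = 0.317 kΩ.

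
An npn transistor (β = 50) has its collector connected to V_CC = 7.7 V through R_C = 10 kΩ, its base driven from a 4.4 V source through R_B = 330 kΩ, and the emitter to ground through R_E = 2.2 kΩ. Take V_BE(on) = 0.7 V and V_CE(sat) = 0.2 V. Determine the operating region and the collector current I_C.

Assume active. Base-emitter loop: I_B = (V_BB − V_BE)/(R_B + (β+1)R_E) = (4.4 − 0.7)/(330 + 51×2.2) = 0.00837 mA.
I_C = β·I_B = 50×0.00837 = 0.418 mA.
V_CE = V_CC − I_C·R_C − I_E·R_E = 7.7 − 0.418×10 − 0.427×2.2 = 2.58 V > V_CE(sat), so the active-region assumption holds.

active; I_C ≈ 0.42 mA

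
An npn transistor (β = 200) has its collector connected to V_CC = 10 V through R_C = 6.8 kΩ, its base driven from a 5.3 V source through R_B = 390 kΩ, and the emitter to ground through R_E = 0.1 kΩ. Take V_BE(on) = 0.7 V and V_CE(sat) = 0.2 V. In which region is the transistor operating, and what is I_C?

saturation; I_C ≈ 1.4 mA

Assume active: I_B = (5.3 − 0.7)/(390 + 201×0.1) = 0.0112 mA, I_C = β·I_B = 2.24 mA.
Then V_CE = 10 − 2.24×6.8 − 2.25×0.1 = -5.48 V < 0.2 V — the active assumption fails.
Re-solve with V_CE = 0.2 V. KCL at the emitter: V_E/R_E = (V_BB−0.7−V_E)/R_B + (V_CC−0.2−V_E)/R_C, giving V_E = 0.143 V.
I_C = (V_CC − 0.2 − V_E)/R_C = (9.8 − 0.143)/6.8 = 1.42 mA.
Check: I_B = (4.6 − 0.143)/390 = 0.0114 mA, and β·I_B = 2.29 mA > I_C, confirming saturation.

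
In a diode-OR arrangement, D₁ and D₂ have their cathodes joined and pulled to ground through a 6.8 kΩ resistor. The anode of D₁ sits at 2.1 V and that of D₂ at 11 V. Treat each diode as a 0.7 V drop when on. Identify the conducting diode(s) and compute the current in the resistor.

Only D₂ conducts; I_R ≈ 1.5 mA

Assume both conduct. Then node N would need to be at both 2.1−0.7 = 1.4 V and 11−0.7 = 10.3 V, which is impossible.
Assume only D₂ conducts: V_N = 11 − 0.7 = 10.3 V, so I_R = 10.3/6.8 = 1.51 mA.
Check D₁: its anode-to-cathode voltage is 2.1 − 10.3 = -8.2 V < 0.7 V, so it is off. The assumption is consistent.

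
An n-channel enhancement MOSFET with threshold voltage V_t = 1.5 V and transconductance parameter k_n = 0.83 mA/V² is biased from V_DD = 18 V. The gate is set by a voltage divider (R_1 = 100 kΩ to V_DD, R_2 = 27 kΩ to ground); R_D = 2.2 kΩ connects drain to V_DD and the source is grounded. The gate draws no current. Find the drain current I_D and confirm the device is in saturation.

I_D ≈ 2.2 mA

V_G = V_DD·R_2/(R_1+R_2) = 18×27/127 = 3.83 V. With the source grounded, V_GS = V_G = 3.83 V.
Assume saturation: I_D = (k_n/2)(V_GS − V_t)² = (0.83/2)×(3.83 − 1.5)² = 0.415×2.33² = 2.25 mA.
V_DS = V_DD − I_D·R_D = 18 − 2.25×2.2 = 13.1 V.
Saturation requires V_DS ≥ V_GS − V_t = 2.33 V; 13.1 ≥ 2.33 ✓.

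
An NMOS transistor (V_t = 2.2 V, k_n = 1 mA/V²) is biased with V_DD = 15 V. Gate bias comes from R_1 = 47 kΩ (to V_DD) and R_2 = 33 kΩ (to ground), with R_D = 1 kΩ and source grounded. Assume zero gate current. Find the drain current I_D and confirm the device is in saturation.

V_G = V_DD·R_2/(R_1+R_2) = 15×33/80 = 6.19 V. With the source grounded, V_GS = V_G = 6.19 V.
Assume saturation: I_D = (k_n/2)(V_GS − V_t)² = (1/2)×(6.19 − 2.2)² = 0.5×3.99² = 7.95 mA.
V_DS = V_DD − I_D·R_D = 15 − 7.95×1 = 7.05 V.
Saturation requires V_DS ≥ V_GS − V_t = 3.99 V; 7.05 ≥ 3.99 ✓.

I_D ≈ 8 mA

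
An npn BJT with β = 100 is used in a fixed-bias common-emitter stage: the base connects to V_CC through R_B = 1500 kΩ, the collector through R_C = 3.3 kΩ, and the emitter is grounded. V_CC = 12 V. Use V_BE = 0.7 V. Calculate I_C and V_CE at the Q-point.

Base loop: V_CC = I_B·R_B + V_BE, so I_B = (12 − 0.7)/1500 kΩ = 0.00753 mA.
In the active region I_C = β·I_B = 100 × 0.00753 = 0.753 mA.
Collector loop: V_CE = V_CC − I_C·R_C = 12 − 0.753×3.3 = 9.51 V.
Since V_CE = 9.51 V > V_CE(sat) ≈ 0.2 V, the transistor is in the active region as assumed.

I_C ≈ 0.75 mA, V_CE ≈ 9.5 V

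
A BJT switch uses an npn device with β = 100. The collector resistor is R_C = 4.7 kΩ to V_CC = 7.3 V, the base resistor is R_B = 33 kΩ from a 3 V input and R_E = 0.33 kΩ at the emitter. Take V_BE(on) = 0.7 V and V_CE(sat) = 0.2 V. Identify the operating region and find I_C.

Assume active: I_B = (3 − 0.7)/(33 + 101×0.33) = 0.0347 mA, I_C = β·I_B = 3.47 mA.
Then V_CE = 7.3 − 3.47×4.7 − 3.5×0.33 = -10.2 V < 0.2 V — the active assumption fails.
Re-solve with V_CE = 0.2 V. KCL at the emitter: V_E/R_E = (V_BB−0.7−V_E)/R_B + (V_CC−0.2−V_E)/R_C, giving V_E = 0.483 V.
I_C = (V_CC − 0.2 − V_E)/R_C = (7.1 − 0.483)/4.7 = 1.41 mA.
Check: I_B = (2.3 − 0.483)/33 = 0.0551 mA, and β·I_B = 5.51 mA > I_C, confirming saturation.

saturation; I_C ≈ 1.4 mA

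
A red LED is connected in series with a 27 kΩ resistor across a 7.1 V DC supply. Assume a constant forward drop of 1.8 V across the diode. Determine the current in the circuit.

KVL around the loop: 7.1 = V_D + I·R = 1.8 + I × 27 kΩ.
So I = (7.1 − 1.8) / 27 kΩ = 5.3 / 27 = 0.196 mA.

I ≈ 0.2 mA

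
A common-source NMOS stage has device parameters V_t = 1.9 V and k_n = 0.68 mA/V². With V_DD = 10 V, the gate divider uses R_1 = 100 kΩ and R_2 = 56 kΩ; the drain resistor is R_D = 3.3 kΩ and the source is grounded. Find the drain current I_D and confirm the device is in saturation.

I_D ≈ 0.97 mA

V_G = V_DD·R_2/(R_1+R_2) = 10×56/156 = 3.59 V. With the source grounded, V_GS = V_G = 3.59 V.
Assume saturation: I_D = (k_n/2)(V_GS − V_t)² = (0.68/2)×(3.59 − 1.9)² = 0.34×1.69² = 0.971 mA.
V_DS = V_DD − I_D·R_D = 10 − 0.971×3.3 = 6.8 V.
Saturation requires V_DS ≥ V_GS − V_t = 1.69 V; 6.8 ≥ 1.69 ✓.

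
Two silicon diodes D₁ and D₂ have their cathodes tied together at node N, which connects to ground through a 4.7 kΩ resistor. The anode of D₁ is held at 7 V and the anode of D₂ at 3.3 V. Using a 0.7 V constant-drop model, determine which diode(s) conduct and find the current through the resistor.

Assume both conduct. Then node N would need to be at both 7−0.7 = 6.3 V and 3.3−0.7 = 2.6 V, which is impossible.
Assume only D₁ conducts: V_N = 7 − 0.7 = 6.3 V, so I_R = 6.3/4.7 = 1.34 mA.
Check D₂: its anode-to-cathode voltage is 3.3 − 6.3 = -3 V < 0.7 V, so it is off. The assumption is consistent.

Only D₁ conducts; I_R ≈ 1.3 mA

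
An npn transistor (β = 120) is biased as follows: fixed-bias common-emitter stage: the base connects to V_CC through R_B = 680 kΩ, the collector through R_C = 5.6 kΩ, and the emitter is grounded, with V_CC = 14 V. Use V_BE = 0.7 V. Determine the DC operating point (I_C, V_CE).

Base loop: V_CC = I_B·R_B + V_BE, so I_B = (14 − 0.7)/680 kΩ = 0.0196 mA.
In the active region I_C = β·I_B = 120 × 0.0196 = 2.35 mA.
Collector loop: V_CE = V_CC − I_C·R_C = 14 − 2.35×5.6 = 0.856 V.
Since V_CE = 0.856 V > V_CE(sat) ≈ 0.2 V, the transistor is in the active region as assumed.

I_C ≈ 2.3 mA, V_CE ≈ 0.86 V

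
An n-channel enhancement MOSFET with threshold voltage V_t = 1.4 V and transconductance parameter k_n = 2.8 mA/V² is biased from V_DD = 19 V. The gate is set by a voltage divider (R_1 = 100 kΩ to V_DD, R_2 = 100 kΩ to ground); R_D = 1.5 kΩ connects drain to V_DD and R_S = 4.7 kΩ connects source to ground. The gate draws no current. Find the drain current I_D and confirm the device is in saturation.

V_G = V_DD·R_2/(R_1+R_2) = 19×100/200 = 9.5 V.
Assume saturation: I_D = (k_n/2)(V_GS − V_t)² with V_GS = V_G − I_D·R_S = 9.5 − 4.7·I_D.
Substituting gives 30.9·I_D² − 108·I_D + 91.9 = 0, with roots I_D = 1.5 or 1.98 mA.
The root I_D = 1.98 mA gives V_GS = 0.212 V ≤ V_t, so take I_D = 1.5 mA.
Then V_GS = 2.44 V and V_DS = V_DD − I_D(R_D+R_S) = 19 − 1.5×6.2 = 9.68 V.
Saturation requires V_DS ≥ V_GS − V_t = 1.04 V; 9.68 ≥ 1.04 ✓.

I_D ≈ 1.5 mA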